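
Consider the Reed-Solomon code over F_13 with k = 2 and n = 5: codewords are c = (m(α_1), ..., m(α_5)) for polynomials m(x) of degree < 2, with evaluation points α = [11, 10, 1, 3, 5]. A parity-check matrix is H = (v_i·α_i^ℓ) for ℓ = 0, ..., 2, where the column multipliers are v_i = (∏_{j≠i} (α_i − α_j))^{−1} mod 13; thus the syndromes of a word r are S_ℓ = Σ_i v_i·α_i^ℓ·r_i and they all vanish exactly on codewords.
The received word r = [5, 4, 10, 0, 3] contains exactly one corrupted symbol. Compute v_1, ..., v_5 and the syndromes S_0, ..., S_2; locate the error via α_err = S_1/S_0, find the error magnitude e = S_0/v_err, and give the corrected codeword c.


S = (7, 12, 2), error at position 1, error magnitude e = 6, c = [12, 4, 10, 0, 3].

Step 1: column multipliers v_i = (∏_{j≠i}(α_i − α_j))^{−1} mod 13.
  i = 1 (α = 11): (11−10)(11−1)(11−3)(11−5) = 1·10·8·6 = 480 ≡ 12, so v_1 = 12^{−1} = 12 (mod 13).
  i = 2 (α = 10): (10−11)(10−1)(10−3)(10−5) = (−1)·9·7·5 = −315 ≡ 10, so v_2 = 10^{−1} = 4 (mod 13).
  i = 3 (α = 1): (1−11)(1−10)(1−3)(1−5) = (−10)·(−9)·(−2)·(−4) = 720 ≡ 5, so v_3 = 5^{−1} = 8 (mod 13).
  i = 4 (α = 3): (3−11)(3−10)(3−1)(3−5) = (−8)·(−7)·2·(−2) = −224 ≡ 10, so v_4 = 10^{−1} = 4 (mod 13).
  i = 5 (α = 5): (5−11)(5−10)(5−1)(5−3) = (−6)·(−5)·4·2 = 240 ≡ 6, so v_5 = 6^{−1} = 11 (mod 13).
  v = [12, 4, 8, 4, 11].
Step 2: syndromes of r = [5, 4, 10, 0, 3] (all sums mod 13).
  S_0 = Σ v_i r_i = 12·5 + 4·4 + 8·10 + 4·0 + 11·3 = 189 ≡ 7.
  S_1 = Σ v_i α_i r_i = 12·11·5 + 4·10·4 + 8·1·10 + 4·3·0 + 11·5·3 = 1065 ≡ 12.
  α_i^2 mod 13 = [4, 9, 1, 9, 12].
  S_2 = Σ v_i α_i^2 r_i = 12·4·5 + 4·9·4 + 8·1·10 + 4·9·0 + 11·12·3 = 860 ≡ 2.
  S = (7, 12, 2) ≠ 0, so r is not a codeword (an error is present).
Step 3: locate the error. For a single error e at position i, S_ℓ = v_i·e·α_i^ℓ, so α_err = S_1/S_0.
  S_0^{−1} = 7^{−1} = 2 (mod 13), so α_err = 12·2 = 24 ≡ 11 = α_1. Error position i = 1.
  Consistency check: S_2/S_1 = 2·12 = 24 ≡ 11 = α_err ✓ (single-error assumption holds).
Step 4: error magnitude e = S_0/v_1 = S_0·∏_{j≠1}(α_1 − α_j) = 7·12 = 84 ≡ 6 (mod 13).
Step 5: correct position 1: c_1 = r_1 − e = 5 − 6 ≡ 12 (mod 13). Hence c = [12, 4, 10, 0, 3].
  Check: interpolating c through the α_i gives m(x) = 2 + 8·x (degree < 2) with m(α_i) = c_i for every i, so c is indeed a codeword.


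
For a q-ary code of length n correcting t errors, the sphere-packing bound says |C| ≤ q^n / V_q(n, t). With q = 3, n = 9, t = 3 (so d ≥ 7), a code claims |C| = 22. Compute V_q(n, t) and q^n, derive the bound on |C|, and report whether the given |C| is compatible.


V_q(n, t) = 835, q^n = 19683, Hamming bound = 23, |C| = 22 ≤ bound (satisfied).

Step 1: Compute V_q(n, t) = Σ_{j=0}^3 C(n, j) (q−1)^j.
  j = 0: C(9,0)·(2)^0 = 1·1 = 1.
  j = 1: C(9,1)·(2)^1 = 9·2 = 18.
  j = 2: C(9,2)·(2)^2 = 36·4 = 144.
  j = 3: C(9,3)·(2)^3 = 84·8 = 672.
  V_q(n, t) = 1 + 18 + 144 + 672 = 835.
Step 2: q^n = 3^9 = 19683.
Step 3: Hamming bound ⌊q^n / V_q(n,t)⌋ = ⌊19683/835⌋ = 23.
Step 4: Compare |C| = 22 to 23: satisfied.
The claimed |C| lies below the Hamming bound.


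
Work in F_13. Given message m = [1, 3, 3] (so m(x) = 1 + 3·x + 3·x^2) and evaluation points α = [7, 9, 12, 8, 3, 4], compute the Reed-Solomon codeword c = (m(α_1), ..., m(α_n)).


c = [0, 11, 1, 9, 11, 9]

Message polynomial: m(x) = 1 + 3·x + 3·x^2 (mod 13).
For each evaluation point α_i, compute m(α_i) mod 13:
  α_1 = 7: Horner steps 3 → 11 → 0, so m(7) = 0.
  α_2 = 9: Horner steps 3 → 4 → 11, so m(9) = 11.
  α_3 = 12: Horner steps 3 → 0 → 1, so m(12) = 1.
  α_4 = 8: Horner steps 3 → 1 → 9, so m(8) = 9.
  α_5 = 3: Horner steps 3 → 12 → 11, so m(3) = 11.
  α_6 = 4: Horner steps 3 → 2 → 9, so m(4) = 9.
Codeword c = [0, 11, 1, 9, 11, 9] ∈ F_13^6.


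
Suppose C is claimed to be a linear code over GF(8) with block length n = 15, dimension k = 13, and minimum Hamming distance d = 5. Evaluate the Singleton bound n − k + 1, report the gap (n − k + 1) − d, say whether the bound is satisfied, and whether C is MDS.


Singleton RHS = n − k + 1 = 3, slack = -2, bound violated (no such code; not MDS).

Singleton bound: d ≤ n − k + 1.
Here n = 15, k = 13, so n − k + 1 = 3.
Given d = 5, check d ≤ 3: NO.
Slack = (n − k + 1) − d = -2.
The slack is negative: d = 5 exceeds n − k + 1 = 3 by 2, so the Singleton bound is violated and no linear [15, 13, 5]_8 code can exist. In particular it is not MDS (MDS requires d = n − k + 1 exactly).
Description: the claimed parameters are [15, 13, 5]_8; such a code would be impossible (violates the Singleton bound).


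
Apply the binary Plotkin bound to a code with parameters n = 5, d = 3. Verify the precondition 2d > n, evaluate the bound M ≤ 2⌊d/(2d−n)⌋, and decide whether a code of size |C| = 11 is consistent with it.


Plotkin bound M ≤ 6; given |C| = 11 > bound (violated).

Check applicability: 2d = 6, n = 5.
2d − n = 1 > 0, so Plotkin applies.
Compute d/(2d−n) = 3/1 ≈ 3.0000.
⌊d/(2d−n)⌋ = 3.
Plotkin bound: M ≤ 2·3 = 6.
Given |C| = 11, check: VIOLATED.
This |C| is above the Plotkin bound, so no binary code with n = 5, d = 3 and 11 codewords exists.


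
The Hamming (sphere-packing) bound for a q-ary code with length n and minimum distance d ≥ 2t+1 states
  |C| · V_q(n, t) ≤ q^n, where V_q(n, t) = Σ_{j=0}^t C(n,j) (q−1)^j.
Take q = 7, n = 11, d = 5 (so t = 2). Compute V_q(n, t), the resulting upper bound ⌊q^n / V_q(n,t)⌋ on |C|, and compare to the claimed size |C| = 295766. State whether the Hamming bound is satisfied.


V_q(n, t) = 2047, q^n = 1977326743, Hamming bound = 965963, |C| = 295766 ≤ bound (satisfied).

Step 1: Compute V_q(n, t) = Σ_{j=0}^2 C(n, j) (q−1)^j.
  j = 0: C(11,0)·(6)^0 = 1·1 = 1.
  j = 1: C(11,1)·(6)^1 = 11·6 = 66.
  j = 2: C(11,2)·(6)^2 = 55·36 = 1980.
  V_q(n, t) = 1 + 66 + 1980 = 2047.
Step 2: q^n = 7^11 = 1977326743.
Step 3: Hamming bound ⌊q^n / V_q(n,t)⌋ = ⌊1977326743/2047⌋ = 965963.
Step 4: Compare |C| = 295766 to 965963: satisfied.
The claimed |C| lies below the Hamming bound.


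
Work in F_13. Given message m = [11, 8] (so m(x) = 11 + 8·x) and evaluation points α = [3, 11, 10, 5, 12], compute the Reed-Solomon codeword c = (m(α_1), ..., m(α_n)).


c = [9, 8, 0, 12, 3]

Message polynomial: m(x) = 11 + 8·x (mod 13).
For each evaluation point α_i, compute m(α_i) mod 13:
  α_1 = 3: Horner steps 8 → 9, so m(3) = 9.
  α_2 = 11: Horner steps 8 → 8, so m(11) = 8.
  α_3 = 10: Horner steps 8 → 0, so m(10) = 0.
  α_4 = 5: Horner steps 8 → 12, so m(5) = 12.
  α_5 = 12: Horner steps 8 → 3, so m(12) = 3.
Codeword c = [9, 8, 0, 12, 3] ∈ F_13^5.


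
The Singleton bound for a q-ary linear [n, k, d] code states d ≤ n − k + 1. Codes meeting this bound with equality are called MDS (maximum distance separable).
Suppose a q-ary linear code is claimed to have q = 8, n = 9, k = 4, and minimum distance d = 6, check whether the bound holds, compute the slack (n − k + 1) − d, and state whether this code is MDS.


Singleton RHS = n − k + 1 = 6, slack = 0, bound satisfied, MDS.

Singleton bound: d ≤ n − k + 1.
Here n = 9, k = 4, so n − k + 1 = 6.
Given d = 6, check d ≤ 6: YES.
Slack = (n − k + 1) − d = 0.
The code is MDS (slack = 0).
Description: the claimed parameters are [9, 4, 6]_8; such a code would be MDS (meets Singleton bound).


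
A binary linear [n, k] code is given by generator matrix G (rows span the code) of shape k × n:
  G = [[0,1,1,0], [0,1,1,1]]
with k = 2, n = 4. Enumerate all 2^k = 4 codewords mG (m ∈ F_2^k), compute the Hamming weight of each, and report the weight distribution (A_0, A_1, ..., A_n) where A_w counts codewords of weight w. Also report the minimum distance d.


Weight distribution: A_0 = 1, A_1 = 1, A_2 = 1, A_3 = 1. Minimum distance d = 1.

Enumerate all 2^2 = 4 messages m ∈ F_2^2.
For each, compute codeword c = mG in F_2^4, then tally its weight.
  m = 00 → c = 0000, weight = 0.
  m = 10 → c = 0110, weight = 2.
  m = 01 → c = 0111, weight = 3.
  m = 11 → c = 0001, weight = 1.
Tally weights:
  weight 0: 1 codewords.
  weight 1: 1 codewords.
  weight 2: 1 codewords.
  weight 3: 1 codewords.
Minimum distance d = smallest w > 0 with A_w > 0 = 1.
Sanity: Σ A_w = 4 = 2^2 = 4 ✓.


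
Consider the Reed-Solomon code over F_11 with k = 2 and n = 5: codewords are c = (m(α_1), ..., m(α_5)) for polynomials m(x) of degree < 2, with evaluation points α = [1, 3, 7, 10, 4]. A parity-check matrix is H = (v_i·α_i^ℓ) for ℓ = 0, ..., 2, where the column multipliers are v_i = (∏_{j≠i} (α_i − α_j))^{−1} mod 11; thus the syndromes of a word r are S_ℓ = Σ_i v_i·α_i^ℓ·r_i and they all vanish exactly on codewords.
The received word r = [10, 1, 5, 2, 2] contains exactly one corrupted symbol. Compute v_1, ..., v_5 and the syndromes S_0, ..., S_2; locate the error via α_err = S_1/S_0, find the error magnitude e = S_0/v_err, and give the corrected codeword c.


S = (5, 6, 5), error at position 4, error magnitude e = 5, c = [10, 1, 5, 8, 2].

Step 1: column multipliers v_i = (∏_{j≠i}(α_i − α_j))^{−1} mod 11.
  i = 1 (α = 1): (1−3)(1−7)(1−10)(1−4) = (−2)·(−6)·(−9)·(−3) = 324 ≡ 5, so v_1 = 5^{−1} = 9 (mod 11).
  i = 2 (α = 3): (3−1)(3−7)(3−10)(3−4) = 2·(−4)·(−7)·(−1) = −56 ≡ 10, so v_2 = 10^{−1} = 10 (mod 11).
  i = 3 (α = 7): (7−1)(7−3)(7−10)(7−4) = 6·4·(−3)·3 = −216 ≡ 4, so v_3 = 4^{−1} = 3 (mod 11).
  i = 4 (α = 10): (10−1)(10−3)(10−7)(10−4) = 9·7·3·6 = 1134 ≡ 1, so v_4 = 1^{−1} = 1 (mod 11).
  i = 5 (α = 4): (4−1)(4−3)(4−7)(4−10) = 3·1·(−3)·(−6) = 54 ≡ 10, so v_5 = 10^{−1} = 10 (mod 11).
  v = [9, 10, 3, 1, 10].
Step 2: syndromes of r = [10, 1, 5, 2, 2] (all sums mod 11).
  S_0 = Σ v_i r_i = 9·10 + 10·1 + 3·5 + 1·2 + 10·2 = 137 ≡ 5.
  S_1 = Σ v_i α_i r_i = 9·1·10 + 10·3·1 + 3·7·5 + 1·10·2 + 10·4·2 = 325 ≡ 6.
  α_i^2 mod 11 = [1, 9, 5, 1, 5].
  S_2 = Σ v_i α_i^2 r_i = 9·1·10 + 10·9·1 + 3·5·5 + 1·1·2 + 10·5·2 = 357 ≡ 5.
  S = (5, 6, 5) ≠ 0, so r is not a codeword (an error is present).
Step 3: locate the error. For a single error e at position i, S_ℓ = v_i·e·α_i^ℓ, so α_err = S_1/S_0.
  S_0^{−1} = 5^{−1} = 9 (mod 11), so α_err = 6·9 = 54 ≡ 10 = α_4. Error position i = 4.
  Consistency check: S_2/S_1 = 5·2 = 10 ≡ 10 = α_err ✓ (single-error assumption holds).
Step 4: error magnitude e = S_0/v_4 = S_0·∏_{j≠4}(α_4 − α_j) = 5·1 = 5 ≡ 5 (mod 11).
Step 5: correct position 4: c_4 = r_4 − e = 2 − 5 ≡ 8 (mod 11). Hence c = [10, 1, 5, 8, 2].
  Check: interpolating c through the α_i gives m(x) = 9 + 1·x (degree < 2) with m(α_i) = c_i for every i, so c is indeed a codeword.


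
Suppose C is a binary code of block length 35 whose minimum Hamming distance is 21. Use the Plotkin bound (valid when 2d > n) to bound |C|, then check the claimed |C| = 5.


Plotkin bound M ≤ 6; given |C| = 5 ≤ bound (satisfied).

Check applicability: 2d = 42, n = 35.
2d − n = 7 > 0, so Plotkin applies.
Compute d/(2d−n) = 21/7 ≈ 3.0000.
⌊d/(2d−n)⌋ = 3.
Plotkin bound: M ≤ 2·3 = 6.
Given |C| = 5, check: satisfied.
This |C| is below the Plotkin bound.


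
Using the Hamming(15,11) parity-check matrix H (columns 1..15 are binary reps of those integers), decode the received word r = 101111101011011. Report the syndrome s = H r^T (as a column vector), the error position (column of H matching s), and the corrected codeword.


s = (1, 1, 0, 1)^T, error position = 13, corrected codeword c = 101111101011111

Compute s = H r^T mod 2 one row at a time:
  s_1 = 0 + 1 + 0 + 1 + 1 + 0 + 1 + 1 = 5 ≡ 1 (mod 2).
  s_2 = 1 + 1 + 1 + 1 + 1 + 0 + 1 + 1 = 7 ≡ 1 (mod 2).
  s_3 = 0 + 1 + 1 + 1 + 0 + 1 + 1 + 1 = 6 ≡ 0 (mod 2).
  s_4 = 1 + 1 + 1 + 1 + 1 + 1 + 0 + 1 = 7 ≡ 1 (mod 2).
s = (1, 1, 0, 1)^T — this equals column 13 of H (binary 1101), so error is at position 13.
Correct: flip bit 13 of r = 101111101011011 to get c = 101111101011111.


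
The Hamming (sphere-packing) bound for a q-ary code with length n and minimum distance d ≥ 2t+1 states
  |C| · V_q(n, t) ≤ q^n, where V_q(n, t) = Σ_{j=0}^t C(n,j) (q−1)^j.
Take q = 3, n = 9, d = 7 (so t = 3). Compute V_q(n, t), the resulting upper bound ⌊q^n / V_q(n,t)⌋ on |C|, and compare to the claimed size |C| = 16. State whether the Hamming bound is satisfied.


V_q(n, t) = 835, q^n = 19683, Hamming bound = 23, |C| = 16 ≤ bound (satisfied).

Step 1: Compute V_q(n, t) = Σ_{j=0}^3 C(n, j) (q−1)^j.
  j = 0: C(9,0)·(2)^0 = 1·1 = 1.
  j = 1: C(9,1)·(2)^1 = 9·2 = 18.
  j = 2: C(9,2)·(2)^2 = 36·4 = 144.
  j = 3: C(9,3)·(2)^3 = 84·8 = 672.
  V_q(n, t) = 1 + 18 + 144 + 672 = 835.
Step 2: q^n = 3^9 = 19683.
Step 3: Hamming bound ⌊q^n / V_q(n,t)⌋ = ⌊19683/835⌋ = 23.
Step 4: Compare |C| = 16 to 23: satisfied.
The claimed |C| lies below the Hamming bound.


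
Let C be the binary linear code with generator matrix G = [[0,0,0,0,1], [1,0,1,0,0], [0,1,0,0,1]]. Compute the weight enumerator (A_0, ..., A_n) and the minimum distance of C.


Weight distribution: A_0 = 1, A_1 = 2, A_2 = 2, A_3 = 2, A_4 = 1. Minimum distance d = 1.

Enumerate all 2^3 = 8 messages m ∈ F_2^3.
For each, compute codeword c = mG in F_2^5, then tally its weight.
  m = 000 → c = 00000, weight = 0.
  m = 100 → c = 00001, weight = 1.
  m = 010 → c = 10100, weight = 2.
  m = 110 → c = 10101, weight = 3.
  m = 001 → c = 01001, weight = 2.
  m = 101 → c = 01000, weight = 1.
  m = 011 → c = 11101, weight = 4.
  m = 111 → c = 11100, weight = 3.
Tally weights:
  weight 0: 1 codewords.
  weight 1: 2 codewords.
  weight 2: 2 codewords.
  weight 3: 2 codewords.
  weight 4: 1 codewords.
Minimum distance d = smallest w > 0 with A_w > 0 = 1.
Sanity: Σ A_w = 8 = 2^3 = 8 ✓.


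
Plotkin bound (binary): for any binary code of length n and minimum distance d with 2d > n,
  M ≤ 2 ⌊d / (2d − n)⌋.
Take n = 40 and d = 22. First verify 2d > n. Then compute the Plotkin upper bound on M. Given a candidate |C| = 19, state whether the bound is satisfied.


Plotkin bound M ≤ 10; given |C| = 19 > bound (violated).

Check applicability: 2d = 44, n = 40.
2d − n = 4 > 0, so Plotkin applies.
Compute d/(2d−n) = 22/4 ≈ 5.5000.
⌊d/(2d−n)⌋ = 5.
Plotkin bound: M ≤ 2·5 = 10.
Given |C| = 19, check: VIOLATED.
This |C| is above the Plotkin bound, so no binary code with n = 40, d = 22 and 19 codewords exists.


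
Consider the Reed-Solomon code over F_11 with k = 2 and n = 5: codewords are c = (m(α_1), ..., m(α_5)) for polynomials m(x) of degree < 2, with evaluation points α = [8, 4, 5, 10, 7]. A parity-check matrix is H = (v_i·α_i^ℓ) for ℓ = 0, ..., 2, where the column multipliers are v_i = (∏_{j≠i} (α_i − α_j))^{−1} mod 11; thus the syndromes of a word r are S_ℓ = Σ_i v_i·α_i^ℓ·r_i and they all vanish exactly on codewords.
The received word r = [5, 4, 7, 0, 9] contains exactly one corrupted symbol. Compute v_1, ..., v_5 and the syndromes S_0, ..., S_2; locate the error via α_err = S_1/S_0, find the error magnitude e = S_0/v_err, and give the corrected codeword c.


S = (1, 7, 5), error at position 5, error magnitude e = 7, c = [5, 4, 7, 0, 2].

Step 1: column multipliers v_i = (∏_{j≠i}(α_i − α_j))^{−1} mod 11.
  i = 1 (α = 8): (8−4)(8−5)(8−10)(8−7) = 4·3·(−2)·1 = −24 ≡ 9, so v_1 = 9^{−1} = 5 (mod 11).
  i = 2 (α = 4): (4−8)(4−5)(4−10)(4−7) = (−4)·(−1)·(−6)·(−3) = 72 ≡ 6, so v_2 = 6^{−1} = 2 (mod 11).
  i = 3 (α = 5): (5−8)(5−4)(5−10)(5−7) = (−3)·1·(−5)·(−2) = −30 ≡ 3, so v_3 = 3^{−1} = 4 (mod 11).
  i = 4 (α = 10): (10−8)(10−4)(10−5)(10−7) = 2·6·5·3 = 180 ≡ 4, so v_4 = 4^{−1} = 3 (mod 11).
  i = 5 (α = 7): (7−8)(7−4)(7−5)(7−10) = (−1)·3·2·(−3) = 18 ≡ 7, so v_5 = 7^{−1} = 8 (mod 11).
  v = [5, 2, 4, 3, 8].
Step 2: syndromes of r = [5, 4, 7, 0, 9] (all sums mod 11).
  S_0 = Σ v_i r_i = 5·5 + 2·4 + 4·7 + 3·0 + 8·9 = 133 ≡ 1.
  S_1 = Σ v_i α_i r_i = 5·8·5 + 2·4·4 + 4·5·7 + 3·10·0 + 8·7·9 = 876 ≡ 7.
  α_i^2 mod 11 = [9, 5, 3, 1, 5].
  S_2 = Σ v_i α_i^2 r_i = 5·9·5 + 2·5·4 + 4·3·7 + 3·1·0 + 8·5·9 = 709 ≡ 5.
  S = (1, 7, 5) ≠ 0, so r is not a codeword (an error is present).
Step 3: locate the error. For a single error e at position i, S_ℓ = v_i·e·α_i^ℓ, so α_err = S_1/S_0.
  S_0^{−1} = 1^{−1} = 1 (mod 11), so α_err = 7·1 = 7 ≡ 7 = α_5. Error position i = 5.
  Consistency check: S_2/S_1 = 5·8 = 40 ≡ 7 = α_err ✓ (single-error assumption holds).
Step 4: error magnitude e = S_0/v_5 = S_0·∏_{j≠5}(α_5 − α_j) = 1·7 = 7 ≡ 7 (mod 11).
Step 5: correct position 5: c_5 = r_5 − e = 9 − 7 ≡ 2 (mod 11). Hence c = [5, 4, 7, 0, 2].
  Check: interpolating c through the α_i gives m(x) = 3 + 3·x (degree < 2) with m(α_i) = c_i for every i, so c is indeed a codeword.


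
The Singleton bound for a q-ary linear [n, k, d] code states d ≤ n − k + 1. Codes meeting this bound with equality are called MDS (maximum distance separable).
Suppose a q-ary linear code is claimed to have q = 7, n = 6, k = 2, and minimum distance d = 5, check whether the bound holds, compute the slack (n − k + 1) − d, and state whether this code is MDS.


Singleton RHS = n − k + 1 = 5, slack = 0, bound satisfied, MDS.

Singleton bound: d ≤ n − k + 1.
Here n = 6, k = 2, so n − k + 1 = 5.
Given d = 5, check d ≤ 5: YES.
Slack = (n − k + 1) − d = 0.
The code is MDS (slack = 0).
Description: the claimed parameters are [6, 2, 5]_7; such a code would be MDS (meets Singleton bound).


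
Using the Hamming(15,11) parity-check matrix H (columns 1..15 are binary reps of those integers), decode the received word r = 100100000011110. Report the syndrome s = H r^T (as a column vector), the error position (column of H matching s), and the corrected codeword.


s = (0, 0, 0, 1)^T, error position = 1, corrected codeword c = 000100000011110

Compute s = H r^T mod 2 one row at a time:
  s_1 = 0 + 0 + 0 + 1 + 1 + 1 + 1 + 0 = 4 ≡ 0 (mod 2).
  s_2 = 1 + 0 + 0 + 0 + 1 + 1 + 1 + 0 = 4 ≡ 0 (mod 2).
  s_3 = 0 + 0 + 0 + 0 + 0 + 1 + 1 + 0 = 2 ≡ 0 (mod 2).
  s_4 = 1 + 0 + 0 + 0 + 0 + 1 + 1 + 0 = 3 ≡ 1 (mod 2).
s = (0, 0, 0, 1)^T — this equals column 1 of H (binary 0001), so error is at position 1.
Correct: flip bit 1 of r = 100100000011110 to get c = 000100000011110.


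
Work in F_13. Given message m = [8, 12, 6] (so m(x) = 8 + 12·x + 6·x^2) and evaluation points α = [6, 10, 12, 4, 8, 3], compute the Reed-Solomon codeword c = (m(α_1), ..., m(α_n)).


c = [10, 0, 2, 9, 7, 7]

Message polynomial: m(x) = 8 + 12·x + 6·x^2 (mod 13).
For each evaluation point α_i, compute m(α_i) mod 13:
  α_1 = 6: Horner steps 6 → 9 → 10, so m(6) = 10.
  α_2 = 10: Horner steps 6 → 7 → 0, so m(10) = 0.
  α_3 = 12: Horner steps 6 → 6 → 2, so m(12) = 2.
  α_4 = 4: Horner steps 6 → 10 → 9, so m(4) = 9.
  α_5 = 8: Horner steps 6 → 8 → 7, so m(8) = 7.
  α_6 = 3: Horner steps 6 → 4 → 7, so m(3) = 7.
Codeword c = [10, 0, 2, 9, 7, 7] ∈ F_13^6.


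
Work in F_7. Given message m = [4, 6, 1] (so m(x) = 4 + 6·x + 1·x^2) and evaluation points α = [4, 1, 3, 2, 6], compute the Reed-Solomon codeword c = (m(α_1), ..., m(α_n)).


c = [2, 4, 3, 6, 6]

Message polynomial: m(x) = 4 + 6·x + 1·x^2 (mod 7).
For each evaluation point α_i, compute m(α_i) mod 7:
  α_1 = 4: Horner steps 1 → 3 → 2, so m(4) = 2.
  α_2 = 1: Horner steps 1 → 0 → 4, so m(1) = 4.
  α_3 = 3: Horner steps 1 → 2 → 3, so m(3) = 3.
  α_4 = 2: Horner steps 1 → 1 → 6, so m(2) = 6.
  α_5 = 6: Horner steps 1 → 5 → 6, so m(6) = 6.
Codeword c = [2, 4, 3, 6, 6] ∈ F_7^5.


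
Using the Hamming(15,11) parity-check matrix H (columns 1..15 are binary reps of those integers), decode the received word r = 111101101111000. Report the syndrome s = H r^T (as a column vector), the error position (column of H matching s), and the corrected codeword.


s = (0, 0, 0, 1)^T, error position = 1, corrected codeword c = 011101101111000

Compute s = H r^T mod 2 one row at a time:
  s_1 = 0 + 1 + 1 + 1 + 1 + 0 + 0 + 0 = 4 ≡ 0 (mod 2).
  s_2 = 1 + 0 + 1 + 1 + 1 + 0 + 0 + 0 = 4 ≡ 0 (mod 2).
  s_3 = 1 + 1 + 1 + 1 + 1 + 1 + 0 + 0 = 6 ≡ 0 (mod 2).
  s_4 = 1 + 1 + 0 + 1 + 1 + 1 + 0 + 0 = 5 ≡ 1 (mod 2).
s = (0, 0, 0, 1)^T — this equals column 1 of H (binary 0001), so error is at position 1.
Correct: flip bit 1 of r = 111101101111000 to get c = 011101101111000.


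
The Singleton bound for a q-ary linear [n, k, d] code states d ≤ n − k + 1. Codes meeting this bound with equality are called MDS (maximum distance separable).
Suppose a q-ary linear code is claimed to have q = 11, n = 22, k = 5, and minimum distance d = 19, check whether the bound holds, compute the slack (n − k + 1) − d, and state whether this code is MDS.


Singleton RHS = n − k + 1 = 18, slack = -1, bound violated (no such code; not MDS).

Singleton bound: d ≤ n − k + 1.
Here n = 22, k = 5, so n − k + 1 = 18.
Given d = 19, check d ≤ 18: NO.
Slack = (n − k + 1) − d = -1.
The slack is negative: d = 19 exceeds n − k + 1 = 18 by 1, so the Singleton bound is violated and no linear [22, 5, 19]_11 code can exist. In particular it is not MDS (MDS requires d = n − k + 1 exactly).
Description: the claimed parameters are [22, 5, 19]_11; such a code would be impossible (violates the Singleton bound).


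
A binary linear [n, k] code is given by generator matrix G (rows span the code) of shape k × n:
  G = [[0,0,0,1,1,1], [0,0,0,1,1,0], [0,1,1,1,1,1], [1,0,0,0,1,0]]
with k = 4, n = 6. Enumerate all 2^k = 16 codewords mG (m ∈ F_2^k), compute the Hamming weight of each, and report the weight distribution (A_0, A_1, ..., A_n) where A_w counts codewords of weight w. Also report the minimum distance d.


Weight distribution: A_0 = 1, A_1 = 1, A_2 = 4, A_3 = 4, A_4 = 3, A_5 = 3. Minimum distance d = 1.

Enumerate all 2^4 = 16 messages m ∈ F_2^4.
For each, compute codeword c = mG in F_2^6, then tally its weight.
  m = 0000 → c = 000000, weight = 0.
  m = 1000 → c = 000111, weight = 3.
  m = 0100 → c = 000110, weight = 2.
  m = 1100 → c = 000001, weight = 1.
  m = 0010 → c = 011111, weight = 5.
  m = 1010 → c = 011000, weight = 2.
  m = 0110 → c = 011001, weight = 3.
  m = 1110 → c = 011110, weight = 4.
  m = 0001 → c = 100010, weight = 2.
  m = 1001 → c = 100101, weight = 3.
  m = 0101 → c = 100100, weight = 2.
  m = 1101 → c = 100011, weight = 3.
  m = 0011 → c = 111101, weight = 5.
  m = 1011 → c = 111010, weight = 4.
  m = 0111 → c = 111011, weight = 5.
  m = 1111 → c = 111100, weight = 4.
Tally weights:
  weight 0: 1 codewords.
  weight 1: 1 codewords.
  weight 2: 4 codewords.
  weight 3: 4 codewords.
  weight 4: 3 codewords.
  weight 5: 3 codewords.
Minimum distance d = smallest w > 0 with A_w > 0 = 1.
Sanity: Σ A_w = 16 = 2^4 = 16 ✓.


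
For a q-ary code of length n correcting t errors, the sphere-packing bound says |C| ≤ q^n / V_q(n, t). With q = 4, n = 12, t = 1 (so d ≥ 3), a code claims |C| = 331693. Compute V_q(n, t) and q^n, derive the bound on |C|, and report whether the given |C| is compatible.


V_q(n, t) = 37, q^n = 16777216, Hamming bound = 453438, |C| = 331693 ≤ bound (satisfied).

Step 1: Compute V_q(n, t) = Σ_{j=0}^1 C(n, j) (q−1)^j.
  j = 0: C(12,0)·(3)^0 = 1·1 = 1.
  j = 1: C(12,1)·(3)^1 = 12·3 = 36.
  V_q(n, t) = 1 + 36 = 37.
Step 2: q^n = 4^12 = 16777216.
Step 3: Hamming bound ⌊q^n / V_q(n,t)⌋ = ⌊16777216/37⌋ = 453438.
Step 4: Compare |C| = 331693 to 453438: satisfied.
The claimed |C| lies below the Hamming bound.


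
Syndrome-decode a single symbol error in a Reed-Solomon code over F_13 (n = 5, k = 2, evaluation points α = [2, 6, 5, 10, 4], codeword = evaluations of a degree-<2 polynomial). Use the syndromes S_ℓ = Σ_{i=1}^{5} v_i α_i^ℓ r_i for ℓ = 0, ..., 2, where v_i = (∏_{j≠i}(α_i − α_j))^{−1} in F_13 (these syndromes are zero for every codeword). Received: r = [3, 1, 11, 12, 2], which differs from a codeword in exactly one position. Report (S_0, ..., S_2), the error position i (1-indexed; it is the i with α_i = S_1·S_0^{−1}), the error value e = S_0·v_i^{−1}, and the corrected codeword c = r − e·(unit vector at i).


S = (8, 1, 5), error at position 3, error magnitude e = 3, c = [3, 1, 8, 12, 2].

Step 1: column multipliers v_i = (∏_{j≠i}(α_i − α_j))^{−1} mod 13.
  i = 1 (α = 2): (2−6)(2−5)(2−10)(2−4) = (−4)·(−3)·(−8)·(−2) = 192 ≡ 10, so v_1 = 10^{−1} = 4 (mod 13).
  i = 2 (α = 6): (6−2)(6−5)(6−10)(6−4) = 4·1·(−4)·2 = −32 ≡ 7, so v_2 = 7^{−1} = 2 (mod 13).
  i = 3 (α = 5): (5−2)(5−6)(5−10)(5−4) = 3·(−1)·(−5)·1 = 15 ≡ 2, so v_3 = 2^{−1} = 7 (mod 13).
  i = 4 (α = 10): (10−2)(10−6)(10−5)(10−4) = 8·4·5·6 = 960 ≡ 11, so v_4 = 11^{−1} = 6 (mod 13).
  i = 5 (α = 4): (4−2)(4−6)(4−5)(4−10) = 2·(−2)·(−1)·(−6) = −24 ≡ 2, so v_5 = 2^{−1} = 7 (mod 13).
  v = [4, 2, 7, 6, 7].
Step 2: syndromes of r = [3, 1, 11, 12, 2] (all sums mod 13).
  S_0 = Σ v_i r_i = 4·3 + 2·1 + 7·11 + 6·12 + 7·2 = 177 ≡ 8.
  S_1 = Σ v_i α_i r_i = 4·2·3 + 2·6·1 + 7·5·11 + 6·10·12 + 7·4·2 = 1197 ≡ 1.
  α_i^2 mod 13 = [4, 10, 12, 9, 3].
  S_2 = Σ v_i α_i^2 r_i = 4·4·3 + 2·10·1 + 7·12·11 + 6·9·12 + 7·3·2 = 1682 ≡ 5.
  S = (8, 1, 5) ≠ 0, so r is not a codeword (an error is present).
Step 3: locate the error. For a single error e at position i, S_ℓ = v_i·e·α_i^ℓ, so α_err = S_1/S_0.
  S_0^{−1} = 8^{−1} = 5 (mod 13), so α_err = 1·5 = 5 ≡ 5 = α_3. Error position i = 3.
  Consistency check: S_2/S_1 = 5·1 = 5 ≡ 5 = α_err ✓ (single-error assumption holds).
Step 4: error magnitude e = S_0/v_3 = S_0·∏_{j≠3}(α_3 − α_j) = 8·2 = 16 ≡ 3 (mod 13).
Step 5: correct position 3: c_3 = r_3 − e = 11 − 3 ≡ 8 (mod 13). Hence c = [3, 1, 8, 12, 2].
  Check: interpolating c through the α_i gives m(x) = 4 + 6·x (degree < 2) with m(α_i) = c_i for every i, so c is indeed a codeword.


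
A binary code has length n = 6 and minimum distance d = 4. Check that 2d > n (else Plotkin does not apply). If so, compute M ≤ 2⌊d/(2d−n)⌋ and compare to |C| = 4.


Plotkin bound M ≤ 4; given |C| = 4 ≤ bound (satisfied).

Check applicability: 2d = 8, n = 6.
2d − n = 2 > 0, so Plotkin applies.
Compute d/(2d−n) = 4/2 ≈ 2.0000.
⌊d/(2d−n)⌋ = 2.
Plotkin bound: M ≤ 2·2 = 4.
Given |C| = 4, check: satisfied.
This |C| is at the Plotkin bound.


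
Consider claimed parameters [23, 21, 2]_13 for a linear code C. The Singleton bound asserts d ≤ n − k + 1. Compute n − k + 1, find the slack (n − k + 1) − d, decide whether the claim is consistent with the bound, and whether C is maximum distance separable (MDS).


Singleton RHS = n − k + 1 = 3, slack = 1, bound satisfied, not MDS.

Singleton bound: d ≤ n − k + 1.
Here n = 23, k = 21, so n − k + 1 = 3.
Given d = 2, check d ≤ 3: YES.
Slack = (n − k + 1) − d = 1.
The code is NOT MDS (slack = 1 > 0).
Description: the claimed parameters are [23, 21, 2]_13; such a code would be non-MDS.


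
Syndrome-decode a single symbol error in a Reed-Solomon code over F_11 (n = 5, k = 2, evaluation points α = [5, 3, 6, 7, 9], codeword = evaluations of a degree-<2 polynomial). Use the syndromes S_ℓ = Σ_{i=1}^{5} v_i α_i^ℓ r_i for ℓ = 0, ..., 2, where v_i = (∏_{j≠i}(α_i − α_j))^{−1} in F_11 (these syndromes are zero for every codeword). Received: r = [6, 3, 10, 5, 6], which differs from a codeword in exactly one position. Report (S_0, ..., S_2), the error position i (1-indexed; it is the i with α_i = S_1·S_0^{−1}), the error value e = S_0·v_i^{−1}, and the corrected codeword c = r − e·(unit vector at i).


S = (4, 9, 1), error at position 1, error magnitude e = 2, c = [4, 3, 10, 5, 6].

Step 1: column multipliers v_i = (∏_{j≠i}(α_i − α_j))^{−1} mod 11.
  i = 1 (α = 5): (5−3)(5−6)(5−7)(5−9) = 2·(−1)·(−2)·(−4) = −16 ≡ 6, so v_1 = 6^{−1} = 2 (mod 11).
  i = 2 (α = 3): (3−5)(3−6)(3−7)(3−9) = (−2)·(−3)·(−4)·(−6) = 144 ≡ 1, so v_2 = 1^{−1} = 1 (mod 11).
  i = 3 (α = 6): (6−5)(6−3)(6−7)(6−9) = 1·3·(−1)·(−3) = 9 ≡ 9, so v_3 = 9^{−1} = 5 (mod 11).
  i = 4 (α = 7): (7−5)(7−3)(7−6)(7−9) = 2·4·1·(−2) = −16 ≡ 6, so v_4 = 6^{−1} = 2 (mod 11).
  i = 5 (α = 9): (9−5)(9−3)(9−6)(9−7) = 4·6·3·2 = 144 ≡ 1, so v_5 = 1^{−1} = 1 (mod 11).
  v = [2, 1, 5, 2, 1].
Step 2: syndromes of r = [6, 3, 10, 5, 6] (all sums mod 11).
  S_0 = Σ v_i r_i = 2·6 + 1·3 + 5·10 + 2·5 + 1·6 = 81 ≡ 4.
  S_1 = Σ v_i α_i r_i = 2·5·6 + 1·3·3 + 5·6·10 + 2·7·5 + 1·9·6 = 493 ≡ 9.
  α_i^2 mod 11 = [3, 9, 3, 5, 4].
  S_2 = Σ v_i α_i^2 r_i = 2·3·6 + 1·9·3 + 5·3·10 + 2·5·5 + 1·4·6 = 287 ≡ 1.
  S = (4, 9, 1) ≠ 0, so r is not a codeword (an error is present).
Step 3: locate the error. For a single error e at position i, S_ℓ = v_i·e·α_i^ℓ, so α_err = S_1/S_0.
  S_0^{−1} = 4^{−1} = 3 (mod 11), so α_err = 9·3 = 27 ≡ 5 = α_1. Error position i = 1.
  Consistency check: S_2/S_1 = 1·5 = 5 ≡ 5 = α_err ✓ (single-error assumption holds).
Step 4: error magnitude e = S_0/v_1 = S_0·∏_{j≠1}(α_1 − α_j) = 4·6 = 24 ≡ 2 (mod 11).
Step 5: correct position 1: c_1 = r_1 − e = 6 − 2 ≡ 4 (mod 11). Hence c = [4, 3, 10, 5, 6].
  Check: interpolating c through the α_i gives m(x) = 7 + 6·x (degree < 2) with m(α_i) = c_i for every i, so c is indeed a codeword.


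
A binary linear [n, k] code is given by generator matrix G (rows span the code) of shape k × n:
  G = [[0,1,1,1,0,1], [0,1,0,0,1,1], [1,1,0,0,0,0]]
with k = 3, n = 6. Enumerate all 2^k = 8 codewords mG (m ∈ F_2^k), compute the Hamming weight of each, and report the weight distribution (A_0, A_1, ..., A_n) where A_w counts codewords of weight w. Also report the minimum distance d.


Weight distribution: A_0 = 1, A_2 = 1, A_3 = 3, A_4 = 2, A_5 = 1. Minimum distance d = 2.

Enumerate all 2^3 = 8 messages m ∈ F_2^3.
For each, compute codeword c = mG in F_2^6, then tally its weight.
  m = 000 → c = 000000, weight = 0.
  m = 100 → c = 011101, weight = 4.
  m = 010 → c = 010011, weight = 3.
  m = 110 → c = 001110, weight = 3.
  m = 001 → c = 110000, weight = 2.
  m = 101 → c = 101101, weight = 4.
  m = 011 → c = 100011, weight = 3.
  m = 111 → c = 111110, weight = 5.
Tally weights:
  weight 0: 1 codewords.
  weight 2: 1 codewords.
  weight 3: 3 codewords.
  weight 4: 2 codewords.
  weight 5: 1 codewords.
Minimum distance d = smallest w > 0 with A_w > 0 = 2.
Sanity: Σ A_w = 8 = 2^3 = 8 ✓.


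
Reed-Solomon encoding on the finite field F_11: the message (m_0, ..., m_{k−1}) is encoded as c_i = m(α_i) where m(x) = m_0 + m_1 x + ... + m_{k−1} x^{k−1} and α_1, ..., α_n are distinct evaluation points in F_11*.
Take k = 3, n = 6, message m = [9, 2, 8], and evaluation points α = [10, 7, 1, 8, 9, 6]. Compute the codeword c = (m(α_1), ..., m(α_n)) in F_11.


c = [4, 8, 8, 9, 4, 1]

Message polynomial: m(x) = 9 + 2·x + 8·x^2 (mod 11).
For each evaluation point α_i, compute m(α_i) mod 11:
  α_1 = 10: Horner steps 8 → 5 → 4, so m(10) = 4.
  α_2 = 7: Horner steps 8 → 3 → 8, so m(7) = 8.
  α_3 = 1: Horner steps 8 → 10 → 8, so m(1) = 8.
  α_4 = 8: Horner steps 8 → 0 → 9, so m(8) = 9.
  α_5 = 9: Horner steps 8 → 8 → 4, so m(9) = 4.
  α_6 = 6: Horner steps 8 → 6 → 1, so m(6) = 1.
Codeword c = [4, 8, 8, 9, 4, 1] ∈ F_11^6.


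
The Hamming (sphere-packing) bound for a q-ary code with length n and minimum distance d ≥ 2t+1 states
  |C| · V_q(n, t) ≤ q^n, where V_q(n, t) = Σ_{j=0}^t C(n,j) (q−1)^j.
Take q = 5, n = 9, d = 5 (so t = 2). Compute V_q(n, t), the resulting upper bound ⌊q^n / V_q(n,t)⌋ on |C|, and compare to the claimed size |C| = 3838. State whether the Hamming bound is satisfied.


V_q(n, t) = 613, q^n = 1953125, Hamming bound = 3186, |C| = 3838 > bound (violated).

Step 1: Compute V_q(n, t) = Σ_{j=0}^2 C(n, j) (q−1)^j.
  j = 0: C(9,0)·(4)^0 = 1·1 = 1.
  j = 1: C(9,1)·(4)^1 = 9·4 = 36.
  j = 2: C(9,2)·(4)^2 = 36·16 = 576.
  V_q(n, t) = 1 + 36 + 576 = 613.
Step 2: q^n = 5^9 = 1953125.
Step 3: Hamming bound ⌊q^n / V_q(n,t)⌋ = ⌊1953125/613⌋ = 3186.
Step 4: Compare |C| = 3838 to 3186: violated.
The claimed |C| lies above the Hamming bound, so no 5-ary code of length 9 with d ≥ 5 can have 3838 codewords.


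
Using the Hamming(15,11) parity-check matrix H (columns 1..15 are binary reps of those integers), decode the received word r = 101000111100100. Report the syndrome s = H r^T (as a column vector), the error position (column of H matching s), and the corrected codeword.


s = (0, 0, 1, 1)^T, error position = 3, corrected codeword c = 100000111100100

Compute s = H r^T mod 2 one row at a time:
  s_1 = 1 + 1 + 1 + 0 + 0 + 1 + 0 + 0 = 4 ≡ 0 (mod 2).
  s_2 = 0 + 0 + 0 + 1 + 0 + 1 + 0 + 0 = 2 ≡ 0 (mod 2).
  s_3 = 0 + 1 + 0 + 1 + 1 + 0 + 0 + 0 = 3 ≡ 1 (mod 2).
  s_4 = 1 + 1 + 0 + 1 + 1 + 0 + 1 + 0 = 5 ≡ 1 (mod 2).
s = (0, 0, 1, 1)^T — this equals column 3 of H (binary 0011), so error is at position 3.
Correct: flip bit 3 of r = 101000111100100 to get c = 100000111100100.


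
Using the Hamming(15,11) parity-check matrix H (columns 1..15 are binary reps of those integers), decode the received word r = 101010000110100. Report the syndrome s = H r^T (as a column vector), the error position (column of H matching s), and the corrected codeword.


s = (1, 0, 1, 1)^T, error position = 11, corrected codeword c = 101010000100100

Compute s = H r^T mod 2 one row at a time:
  s_1 = 0 + 0 + 1 + 1 + 0 + 1 + 0 + 0 = 3 ≡ 1 (mod 2).
  s_2 = 0 + 1 + 0 + 0 + 0 + 1 + 0 + 0 = 2 ≡ 0 (mod 2).
  s_3 = 0 + 1 + 0 + 0 + 1 + 1 + 0 + 0 = 3 ≡ 1 (mod 2).
  s_4 = 1 + 1 + 1 + 0 + 0 + 1 + 1 + 0 = 5 ≡ 1 (mod 2).
s = (1, 0, 1, 1)^T — this equals column 11 of H (binary 1011), so error is at position 11.
Correct: flip bit 11 of r = 101010000110100 to get c = 101010000100100.


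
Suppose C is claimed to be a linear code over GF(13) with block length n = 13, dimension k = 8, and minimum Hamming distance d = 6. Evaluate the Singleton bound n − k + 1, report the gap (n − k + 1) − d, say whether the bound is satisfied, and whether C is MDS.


Singleton RHS = n − k + 1 = 6, slack = 0, bound satisfied, MDS.

Singleton bound: d ≤ n − k + 1.
Here n = 13, k = 8, so n − k + 1 = 6.
Given d = 6, check d ≤ 6: YES.
Slack = (n − k + 1) − d = 0.
The code is MDS (slack = 0).
Description: the claimed parameters are [13, 8, 6]_13; such a code would be MDS (meets Singleton bound).


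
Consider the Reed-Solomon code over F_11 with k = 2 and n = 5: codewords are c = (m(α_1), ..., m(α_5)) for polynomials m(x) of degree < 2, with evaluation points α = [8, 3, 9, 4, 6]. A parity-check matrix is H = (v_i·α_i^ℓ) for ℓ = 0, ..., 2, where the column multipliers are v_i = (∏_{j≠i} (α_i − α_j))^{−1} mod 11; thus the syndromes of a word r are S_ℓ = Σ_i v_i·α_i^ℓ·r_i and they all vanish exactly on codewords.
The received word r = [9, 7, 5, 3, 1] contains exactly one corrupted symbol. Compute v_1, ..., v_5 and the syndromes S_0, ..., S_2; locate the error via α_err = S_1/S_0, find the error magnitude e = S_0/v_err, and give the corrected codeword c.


S = (2, 1, 6), error at position 5, error magnitude e = 6, c = [9, 7, 5, 3, 6].

Step 1: column multipliers v_i = (∏_{j≠i}(α_i − α_j))^{−1} mod 11.
  i = 1 (α = 8): (8−3)(8−9)(8−4)(8−6) = 5·(−1)·4·2 = −40 ≡ 4, so v_1 = 4^{−1} = 3 (mod 11).
  i = 2 (α = 3): (3−8)(3−9)(3−4)(3−6) = (−5)·(−6)·(−1)·(−3) = 90 ≡ 2, so v_2 = 2^{−1} = 6 (mod 11).
  i = 3 (α = 9): (9−8)(9−3)(9−4)(9−6) = 1·6·5·3 = 90 ≡ 2, so v_3 = 2^{−1} = 6 (mod 11).
  i = 4 (α = 4): (4−8)(4−3)(4−9)(4−6) = (−4)·1·(−5)·(−2) = −40 ≡ 4, so v_4 = 4^{−1} = 3 (mod 11).
  i = 5 (α = 6): (6−8)(6−3)(6−9)(6−4) = (−2)·3·(−3)·2 = 36 ≡ 3, so v_5 = 3^{−1} = 4 (mod 11).
  v = [3, 6, 6, 3, 4].
Step 2: syndromes of r = [9, 7, 5, 3, 1] (all sums mod 11).
  S_0 = Σ v_i r_i = 3·9 + 6·7 + 6·5 + 3·3 + 4·1 = 112 ≡ 2.
  S_1 = Σ v_i α_i r_i = 3·8·9 + 6·3·7 + 6·9·5 + 3·4·3 + 4·6·1 = 672 ≡ 1.
  α_i^2 mod 11 = [9, 9, 4, 5, 3].
  S_2 = Σ v_i α_i^2 r_i = 3·9·9 + 6·9·7 + 6·4·5 + 3·5·3 + 4·3·1 = 798 ≡ 6.
  S = (2, 1, 6) ≠ 0, so r is not a codeword (an error is present).
Step 3: locate the error. For a single error e at position i, S_ℓ = v_i·e·α_i^ℓ, so α_err = S_1/S_0.
  S_0^{−1} = 2^{−1} = 6 (mod 11), so α_err = 1·6 = 6 ≡ 6 = α_5. Error position i = 5.
  Consistency check: S_2/S_1 = 6·1 = 6 ≡ 6 = α_err ✓ (single-error assumption holds).
Step 4: error magnitude e = S_0/v_5 = S_0·∏_{j≠5}(α_5 − α_j) = 2·3 = 6 ≡ 6 (mod 11).
Step 5: correct position 5: c_5 = r_5 − e = 1 − 6 ≡ 6 (mod 11). Hence c = [9, 7, 5, 3, 6].
  Check: interpolating c through the α_i gives m(x) = 8 + 7·x (degree < 2) with m(α_i) = c_i for every i, so c is indeed a codeword.


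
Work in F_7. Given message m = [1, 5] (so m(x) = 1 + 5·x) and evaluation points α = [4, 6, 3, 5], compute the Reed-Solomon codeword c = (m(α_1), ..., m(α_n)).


c = [0, 3, 2, 5]

Message polynomial: m(x) = 1 + 5·x (mod 7).
For each evaluation point α_i, compute m(α_i) mod 7:
  α_1 = 4: Horner steps 5 → 0, so m(4) = 0.
  α_2 = 6: Horner steps 5 → 3, so m(6) = 3.
  α_3 = 3: Horner steps 5 → 2, so m(3) = 2.
  α_4 = 5: Horner steps 5 → 5, so m(5) = 5.
Codeword c = [0, 3, 2, 5] ∈ F_7^4.


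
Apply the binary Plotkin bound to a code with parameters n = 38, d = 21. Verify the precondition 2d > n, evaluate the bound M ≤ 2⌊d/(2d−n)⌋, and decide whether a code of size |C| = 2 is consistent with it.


Plotkin bound M ≤ 10; given |C| = 2 ≤ bound (satisfied).

Check applicability: 2d = 42, n = 38.
2d − n = 4 > 0, so Plotkin applies.
Compute d/(2d−n) = 21/4 ≈ 5.2500.
⌊d/(2d−n)⌋ = 5.
Plotkin bound: M ≤ 2·5 = 10.
Given |C| = 2, check: satisfied.
This |C| is below the Plotkin bound.


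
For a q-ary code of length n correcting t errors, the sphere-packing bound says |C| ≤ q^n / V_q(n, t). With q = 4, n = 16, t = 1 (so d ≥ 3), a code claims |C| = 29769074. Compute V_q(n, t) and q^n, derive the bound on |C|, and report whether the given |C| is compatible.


V_q(n, t) = 49, q^n = 4294967296, Hamming bound = 87652393, |C| = 29769074 ≤ bound (satisfied).

Step 1: Compute V_q(n, t) = Σ_{j=0}^1 C(n, j) (q−1)^j.
  j = 0: C(16,0)·(3)^0 = 1·1 = 1.
  j = 1: C(16,1)·(3)^1 = 16·3 = 48.
  V_q(n, t) = 1 + 48 = 49.
Step 2: q^n = 4^16 = 4294967296.
Step 3: Hamming bound ⌊q^n / V_q(n,t)⌋ = ⌊4294967296/49⌋ = 87652393.
Step 4: Compare |C| = 29769074 to 87652393: satisfied.
The claimed |C| lies below the Hamming bound.


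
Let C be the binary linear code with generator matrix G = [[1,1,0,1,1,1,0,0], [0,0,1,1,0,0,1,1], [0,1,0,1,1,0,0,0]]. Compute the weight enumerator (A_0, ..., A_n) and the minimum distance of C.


Weight distribution: A_0 = 1, A_2 = 1, A_3 = 1, A_4 = 1, A_5 = 2, A_6 = 1, A_7 = 1. Minimum distance d = 2.

Enumerate all 2^3 = 8 messages m ∈ F_2^3.
For each, compute codeword c = mG in F_2^8, then tally its weight.
  m = 000 → c = 00000000, weight = 0.
  m = 100 → c = 11011100, weight = 5.
  m = 010 → c = 00110011, weight = 4.
  m = 110 → c = 11101111, weight = 7.
  m = 001 → c = 01011000, weight = 3.
  m = 101 → c = 10000100, weight = 2.
  m = 011 → c = 01101011, weight = 5.
  m = 111 → c = 10110111, weight = 6.
Tally weights:
  weight 0: 1 codewords.
  weight 2: 1 codewords.
  weight 3: 1 codewords.
  weight 4: 1 codewords.
  weight 5: 2 codewords.
  weight 6: 1 codewords.
  weight 7: 1 codewords.
Minimum distance d = smallest w > 0 with A_w > 0 = 2.
Sanity: Σ A_w = 8 = 2^3 = 8 ✓.
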